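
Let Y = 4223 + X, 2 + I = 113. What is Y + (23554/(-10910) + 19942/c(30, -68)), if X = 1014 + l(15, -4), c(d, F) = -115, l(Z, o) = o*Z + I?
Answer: 641431327/125465 ≈ 5112.4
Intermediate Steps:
I = 111 (I = -2 + 113 = 111)
l(Z, o) = 111 + Z*o (l(Z, o) = o*Z + 111 = Z*o + 111 = 111 + Z*o)
X = 1065 (X = 1014 + (111 + 15*(-4)) = 1014 + (111 - 60) = 1014 + 51 = 1065)
Y = 5288 (Y = 4223 + 1065 = 5288)
Y + (23554/(-10910) + 19942/c(30, -68)) = 5288 + (23554/(-10910) + 19942/(-115)) = 5288 + (23554*(-1/10910) + 19942*(-1/115)) = 5288 + (-11777/5455 - 19942/115) = 5288 - 22027593/125465 = 641431327/125465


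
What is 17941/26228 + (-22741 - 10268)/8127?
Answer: -239984515/71051652 ≈ -3.3776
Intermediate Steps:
17941/26228 + (-22741 - 10268)/8127 = 17941*(1/26228) - 33009*1/8127 = 17941/26228 - 11003/2709 = -239984515/71051652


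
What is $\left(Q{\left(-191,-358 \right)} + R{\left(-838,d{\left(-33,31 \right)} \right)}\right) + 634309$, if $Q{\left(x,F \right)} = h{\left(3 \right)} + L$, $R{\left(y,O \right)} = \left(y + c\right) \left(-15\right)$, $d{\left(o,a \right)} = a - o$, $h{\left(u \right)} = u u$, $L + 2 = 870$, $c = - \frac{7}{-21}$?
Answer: $647751$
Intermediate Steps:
$c = \frac{1}{3}$ ($c = \left(-7\right) \left(- \frac{1}{21}\right) = \frac{1}{3} \approx 0.33333$)
$L = 868$ ($L = -2 + 870 = 868$)
$h{\left(u \right)} = u^{2}$
$R{\left(y,O \right)} = -5 - 15 y$ ($R{\left(y,O \right)} = \left(y + \frac{1}{3}\right) \left(-15\right) = \left(\frac{1}{3} + y\right) \left(-15\right) = -5 - 15 y$)
$Q{\left(x,F \right)} = 877$ ($Q{\left(x,F \right)} = 3^{2} + 868 = 9 + 868 = 877$)
$\left(Q{\left(-191,-358 \right)} + R{\left(-838,d{\left(-33,31 \right)} \right)}\right) + 634309 = \left(877 - -12565\right) + 634309 = \left(877 + \left(-5 + 12570\right)\right) + 634309 = \left(877 + 12565\right) + 634309 = 13442 + 634309 = 647751$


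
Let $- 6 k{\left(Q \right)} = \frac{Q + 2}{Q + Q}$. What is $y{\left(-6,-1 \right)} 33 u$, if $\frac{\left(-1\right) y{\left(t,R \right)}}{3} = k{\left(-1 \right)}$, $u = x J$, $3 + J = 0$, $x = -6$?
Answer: $- \frac{297}{2} \approx -148.5$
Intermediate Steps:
$J = -3$ ($J = -3 + 0 = -3$)
$u = 18$ ($u = \left(-6\right) \left(-3\right) = 18$)
$k{\left(Q \right)} = - \frac{2 + Q}{12 Q}$ ($k{\left(Q \right)} = - \frac{\left(Q + 2\right) \frac{1}{Q + Q}}{6} = - \frac{\left(2 + Q\right) \frac{1}{2 Q}}{6} = - \frac{\frac{1}{2} \frac{1}{Q} \left(2 + Q\right)}{6} = - \frac{2 + Q}{12 Q}$)
$y{\left(t,R \right)} = - \frac{1}{4}$ ($y{\left(t,R \right)} = - 3 \frac{-2 - -1}{12 \left(-1\right)} = - 3 \cdot \frac{1}{12} \left(-1\right) \left(-2 + 1\right) = - 3 \cdot \frac{1}{12} \left(-1\right) \left(-1\right) = \left(-3\right) \frac{1}{12} = - \frac{1}{4}$)
$y{\left(-6,-1 \right)} 33 u = \left(- \frac{1}{4}\right) 33 \cdot 18 = \left(- \frac{33}{4}\right) 18 = - \frac{297}{2}$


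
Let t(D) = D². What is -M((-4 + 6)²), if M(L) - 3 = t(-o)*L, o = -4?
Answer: -67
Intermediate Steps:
M(L) = 3 + 16*L (M(L) = 3 + (-1*(-4))²*L = 3 + 4²*L = 3 + 16*L)
-M((-4 + 6)²) = -(3 + 16*(-4 + 6)²) = -(3 + 16*2²) = -(3 + 16*4) = -(3 + 64) = -1*67 = -67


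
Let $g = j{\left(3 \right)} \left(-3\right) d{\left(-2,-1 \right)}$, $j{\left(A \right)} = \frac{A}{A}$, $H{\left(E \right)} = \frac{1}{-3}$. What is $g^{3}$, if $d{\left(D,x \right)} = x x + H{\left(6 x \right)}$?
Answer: $-8$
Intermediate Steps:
$H{\left(E \right)} = - \frac{1}{3}$
$j{\left(A \right)} = 1$
$d{\left(D,x \right)} = - \frac{1}{3} + x^{2}$ ($d{\left(D,x \right)} = x x - \frac{1}{3} = x^{2} - \frac{1}{3} = - \frac{1}{3} + x^{2}$)
$g = -2$ ($g = 1 \left(-3\right) \left(- \frac{1}{3} + \left(-1\right)^{2}\right) = - 3 \left(- \frac{1}{3} + 1\right) = \left(-3\right) \frac{2}{3} = -2$)
$g^{3} = \left(-2\right)^{3} = -8$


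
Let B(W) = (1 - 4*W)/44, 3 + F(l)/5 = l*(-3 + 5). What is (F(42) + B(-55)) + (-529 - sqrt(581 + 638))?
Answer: -5235/44 - sqrt(1219) ≈ -153.89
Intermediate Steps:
F(l) = -15 + 10*l (F(l) = -15 + 5*(l*(-3 + 5)) = -15 + 5*(l*2) = -15 + 5*(2*l) = -15 + 10*l)
B(W) = 1/44 - W/11 (B(W) = (1 - 4*W)*(1/44) = 1/44 - W/11)
(F(42) + B(-55)) + (-529 - sqrt(581 + 638)) = ((-15 + 10*42) + (1/44 - 1/11*(-55))) + (-529 - sqrt(581 + 638)) = ((-15 + 420) + (1/44 + 5)) + (-529 - sqrt(1219)) = (405 + 221/44) + (-529 - sqrt(1219)) = 18041/44 + (-529 - sqrt(1219)) = -5235/44 - sqrt(1219)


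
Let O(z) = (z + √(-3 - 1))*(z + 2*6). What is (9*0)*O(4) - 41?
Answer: -41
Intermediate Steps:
O(z) = (12 + z)*(z + 2*I) (O(z) = (z + √(-4))*(z + 12) = (z + 2*I)*(12 + z) = (12 + z)*(z + 2*I))
(9*0)*O(4) - 41 = (9*0)*(4² + 24*I + 2*4*(6 + I)) - 41 = 0*(16 + 24*I + (48 + 8*I)) - 41 = 0*(64 + 32*I) - 41 = 0 - 41 = -41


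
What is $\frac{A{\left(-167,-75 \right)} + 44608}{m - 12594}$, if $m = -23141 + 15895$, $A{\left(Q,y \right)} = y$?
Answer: $- \frac{44533}{19840} \approx -2.2446$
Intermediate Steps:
$m = -7246$
$\frac{A{\left(-167,-75 \right)} + 44608}{m - 12594} = \frac{-75 + 44608}{-7246 - 12594} = \frac{44533}{-19840} = 44533 \left(- \frac{1}{19840}\right) = - \frac{44533}{19840}$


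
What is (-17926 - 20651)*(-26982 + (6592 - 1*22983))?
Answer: 1673200221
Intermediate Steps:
(-17926 - 20651)*(-26982 + (6592 - 1*22983)) = -38577*(-26982 + (6592 - 22983)) = -38577*(-26982 - 16391) = -38577*(-43373) = 1673200221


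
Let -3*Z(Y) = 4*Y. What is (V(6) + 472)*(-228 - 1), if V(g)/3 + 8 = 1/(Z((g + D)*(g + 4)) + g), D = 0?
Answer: -7591121/74 ≈ -1.0258e+5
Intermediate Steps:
Z(Y) = -4*Y/3
V(g) = -24 + 3/(g - 4*g*(4 + g)/3) (V(g) = -24 + 3/(-4*(g + 0)*(g + 4)/3 + g) = -24 + 3/(-4*g*(4 + g)/3 + g) = -24 + 3/(g - 4*g*(4 + g)/3))
(V(6) + 472)*(-228 - 1) = (3*(-3 - 104*6 - 32*6**2)/(6*(13 + 4*6)) + 472)*(-228 - 1) = (3*(1/6)*(-3 - 624 - 32*36)/(13 + 24) + 472)*(-229) = (3*(1/6)*(-3 - 624 - 1152)/37 + 472)*(-229) = (3*(1/6)*(1/37)*(-1779) + 472)*(-229) = (-1779/74 + 472)*(-229) = (33149/74)*(-229) = -7591121/74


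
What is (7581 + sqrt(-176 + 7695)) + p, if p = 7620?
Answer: 15201 + sqrt(7519) ≈ 15288.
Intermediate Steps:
(7581 + sqrt(-176 + 7695)) + p = (7581 + sqrt(-176 + 7695)) + 7620 = (7581 + sqrt(7519)) + 7620 = 15201 + sqrt(7519)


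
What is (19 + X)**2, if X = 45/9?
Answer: 576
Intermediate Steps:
X = 5 (X = 45*(1/9) = 5)
(19 + X)**2 = (19 + 5)**2 = 24**2 = 576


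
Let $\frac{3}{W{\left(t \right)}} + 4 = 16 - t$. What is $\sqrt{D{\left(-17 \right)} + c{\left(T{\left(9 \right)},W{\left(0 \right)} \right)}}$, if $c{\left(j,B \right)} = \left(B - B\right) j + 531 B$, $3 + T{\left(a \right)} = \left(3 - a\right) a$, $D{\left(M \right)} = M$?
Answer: $\frac{\sqrt{463}}{2} \approx 10.759$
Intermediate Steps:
$W{\left(t \right)} = \frac{3}{12 - t}$ ($W{\left(t \right)} = \frac{3}{-4 - \left(-16 + t\right)} = \frac{3}{12 - t}$)
$T{\left(a \right)} = -3 + a \left(3 - a\right)$ ($T{\left(a \right)} = -3 + \left(3 - a\right) a = -3 + a \left(3 - a\right)$)
$c{\left(j,B \right)} = 531 B$ ($c{\left(j,B \right)} = 0 j + 531 B = 0 + 531 B = 531 B$)
$\sqrt{D{\left(-17 \right)} + c{\left(T{\left(9 \right)},W{\left(0 \right)} \right)}} = \sqrt{-17 + 531 \left(- \frac{3}{-12 + 0}\right)} = \sqrt{-17 + 531 \left(- \frac{3}{-12}\right)} = \sqrt{-17 + 531 \left(\left(-3\right) \left(- \frac{1}{12}\right)\right)} = \sqrt{-17 + 531 \cdot \frac{1}{4}} = \sqrt{-17 + \frac{531}{4}} = \sqrt{\frac{463}{4}} = \frac{\sqrt{463}}{2}$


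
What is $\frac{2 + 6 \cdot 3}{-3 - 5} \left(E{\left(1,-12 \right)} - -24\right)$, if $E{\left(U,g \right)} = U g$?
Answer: $-30$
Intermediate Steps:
$\frac{2 + 6 \cdot 3}{-3 - 5} \left(E{\left(1,-12 \right)} - -24\right) = \frac{2 + 6 \cdot 3}{-3 - 5} \left(1 \left(-12\right) - -24\right) = \frac{2 + 18}{-8} \left(-12 + 24\right) = 20 \left(- \frac{1}{8}\right) 12 = \left(- \frac{5}{2}\right) 12 = -30$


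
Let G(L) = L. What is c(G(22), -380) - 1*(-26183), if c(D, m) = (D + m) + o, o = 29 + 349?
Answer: 26203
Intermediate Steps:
o = 378
c(D, m) = 378 + D + m (c(D, m) = (D + m) + 378 = 378 + D + m)
c(G(22), -380) - 1*(-26183) = (378 + 22 - 380) - 1*(-26183) = 20 + 26183 = 26203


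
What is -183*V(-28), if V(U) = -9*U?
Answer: -46116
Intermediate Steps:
-183*V(-28) = -(-1647)*(-28) = -183*252 = -46116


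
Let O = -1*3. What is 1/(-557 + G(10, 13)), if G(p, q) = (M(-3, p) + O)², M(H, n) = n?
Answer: -1/508 ≈ -0.0019685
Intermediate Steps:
O = -3
G(p, q) = (-3 + p)² (G(p, q) = (p - 3)² = (-3 + p)²)
1/(-557 + G(10, 13)) = 1/(-557 + (-3 + 10)²) = 1/(-557 + 7²) = 1/(-557 + 49) = 1/(-508) = -1/508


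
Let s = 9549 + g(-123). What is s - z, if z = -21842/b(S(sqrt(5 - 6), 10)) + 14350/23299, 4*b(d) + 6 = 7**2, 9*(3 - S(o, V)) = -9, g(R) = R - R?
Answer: 11601702475/1001857 ≈ 11580.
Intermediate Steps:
g(R) = 0
S(o, V) = 4 (S(o, V) = 3 - 1/9*(-9) = 3 + 1 = 4)
b(d) = 43/4 (b(d) = -3/2 + (1/4)*7**2 = -3/2 + (1/4)*49 = -3/2 + 49/4 = 43/4)
z = -2034969982/1001857 (z = -21842/43/4 + 14350/23299 = -21842*4/43 + 14350*(1/23299) = -87368/43 + 14350/23299 = -2034969982/1001857 ≈ -2031.2)
s = 9549 (s = 9549 + 0 = 9549)
s - z = 9549 - 1*(-2034969982/1001857) = 9549 + 2034969982/1001857 = 11601702475/1001857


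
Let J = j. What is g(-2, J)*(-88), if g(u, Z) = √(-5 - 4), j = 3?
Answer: -264*I ≈ -264.0*I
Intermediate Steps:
J = 3
g(u, Z) = 3*I (g(u, Z) = √(-9) = 3*I)
g(-2, J)*(-88) = (3*I)*(-88) = -264*I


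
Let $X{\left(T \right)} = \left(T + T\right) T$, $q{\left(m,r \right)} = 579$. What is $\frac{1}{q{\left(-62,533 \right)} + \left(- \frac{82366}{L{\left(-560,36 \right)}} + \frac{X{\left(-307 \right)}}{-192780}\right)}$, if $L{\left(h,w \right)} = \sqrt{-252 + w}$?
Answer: $\frac{5370422924790}{294918248462852071} - \frac{21257365276350 i \sqrt{6}}{294918248462852071} \approx 1.821 \cdot 10^{-5} - 0.00017656 i$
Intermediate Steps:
$X{\left(T \right)} = 2 T^{2}$ ($X{\left(T \right)} = 2 T T = 2 T^{2}$)
$\frac{1}{q{\left(-62,533 \right)} + \left(- \frac{82366}{L{\left(-560,36 \right)}} + \frac{X{\left(-307 \right)}}{-192780}\right)} = \frac{1}{579 + \left(- \frac{82366}{\sqrt{-252 + 36}} + \frac{2 \left(-307\right)^{2}}{-192780}\right)} = \frac{1}{579 + \left(- \frac{82366}{\sqrt{-216}} + 2 \cdot 94249 \left(- \frac{1}{192780}\right)\right)} = \frac{1}{579 + \left(- \frac{82366}{6 i \sqrt{6}} + 188498 \left(- \frac{1}{192780}\right)\right)} = \frac{1}{579 - \left(\frac{94249}{96390} + 82366 \left(- \frac{i \sqrt{6}}{36}\right)\right)} = \frac{1}{579 - \left(\frac{94249}{96390} - \frac{41183 i \sqrt{6}}{18}\right)} = \frac{1}{\frac{55715561}{96390} + \frac{41183 i \sqrt{6}}{18}}$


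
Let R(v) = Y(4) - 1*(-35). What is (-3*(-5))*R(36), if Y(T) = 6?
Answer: 615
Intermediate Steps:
R(v) = 41 (R(v) = 6 - 1*(-35) = 6 + 35 = 41)
(-3*(-5))*R(36) = -3*(-5)*41 = 15*41 = 615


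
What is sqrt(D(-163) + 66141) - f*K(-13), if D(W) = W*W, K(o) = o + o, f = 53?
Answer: 1378 + sqrt(92710) ≈ 1682.5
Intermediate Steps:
K(o) = 2*o
D(W) = W**2
sqrt(D(-163) + 66141) - f*K(-13) = sqrt((-163)**2 + 66141) - 53*2*(-13) = sqrt(26569 + 66141) - 53*(-26) = sqrt(92710) - 1*(-1378) = sqrt(92710) + 1378 = 1378 + sqrt(92710)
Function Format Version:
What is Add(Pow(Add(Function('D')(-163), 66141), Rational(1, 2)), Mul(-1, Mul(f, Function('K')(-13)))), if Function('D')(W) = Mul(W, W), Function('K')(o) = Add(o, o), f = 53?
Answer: Add(1378, Pow(92710, Rational(1, 2))) ≈ 1682.5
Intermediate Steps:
Function('K')(o) = Mul(2, o)
Function('D')(W) = Pow(W, 2)
Add(Pow(Add(Function('D')(-163), 66141), Rational(1, 2)), Mul(-1, Mul(f, Function('K')(-13)))) = Add(Pow(Add(Pow(-163, 2), 66141), Rational(1, 2)), Mul(-1, Mul(53, Mul(2, -13)))) = Add(Pow(Add(26569, 66141), Rational(1, 2)), Mul(-1, Mul(53, -26))) = Add(Pow(92710, Rational(1, 2)), Mul(-1, -1378)) = Add(Pow(92710, Rational(1, 2)), 1378) = Add(1378, Pow(92710, Rational(1, 2)))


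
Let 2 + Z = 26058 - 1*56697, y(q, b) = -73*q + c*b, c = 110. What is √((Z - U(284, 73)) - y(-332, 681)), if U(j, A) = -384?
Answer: I*√129403 ≈ 359.73*I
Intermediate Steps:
y(q, b) = -73*q + 110*b
Z = -30641 (Z = -2 + (26058 - 1*56697) = -2 + (26058 - 56697) = -2 - 30639 = -30641)
√((Z - U(284, 73)) - y(-332, 681)) = √((-30641 - 1*(-384)) - (-73*(-332) + 110*681)) = √((-30641 + 384) - (24236 + 74910)) = √(-30257 - 1*99146) = √(-30257 - 99146) = √(-129403) = I*√129403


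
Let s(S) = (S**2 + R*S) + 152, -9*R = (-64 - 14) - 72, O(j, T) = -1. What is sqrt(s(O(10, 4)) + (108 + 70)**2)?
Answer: sqrt(286383)/3 ≈ 178.38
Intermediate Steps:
R = 50/3 (R = -((-64 - 14) - 72)/9 = -(-78 - 72)/9 = -1/9*(-150) = 50/3 ≈ 16.667)
s(S) = 152 + S**2 + 50*S/3 (s(S) = (S**2 + 50*S/3) + 152 = 152 + S**2 + 50*S/3)
sqrt(s(O(10, 4)) + (108 + 70)**2) = sqrt((152 + (-1)**2 + (50/3)*(-1)) + (108 + 70)**2) = sqrt((152 + 1 - 50/3) + 178**2) = sqrt(409/3 + 31684) = sqrt(95461/3) = sqrt(286383)/3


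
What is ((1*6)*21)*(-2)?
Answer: -252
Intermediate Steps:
((1*6)*21)*(-2) = (6*21)*(-2) = 126*(-2) = -252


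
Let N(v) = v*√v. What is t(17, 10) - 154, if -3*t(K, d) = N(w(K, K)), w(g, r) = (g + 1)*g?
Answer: -154 - 306*√34 ≈ -1938.3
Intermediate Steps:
w(g, r) = g*(1 + g) (w(g, r) = (1 + g)*g = g*(1 + g))
N(v) = v^(3/2)
t(K, d) = -(K*(1 + K))^(3/2)/3
t(17, 10) - 154 = -17*√17*(1 + 17)^(3/2)/3 - 154 = -918*√34/3 - 154 = -306*√34 - 154 = -154 - 306*√34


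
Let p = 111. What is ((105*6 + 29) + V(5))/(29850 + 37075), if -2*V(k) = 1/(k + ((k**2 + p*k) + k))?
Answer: 777619/78971500 ≈ 0.0098468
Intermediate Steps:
V(k) = -1/(2*(k**2 + 113*k)) (V(k) = -1/(2*(k + ((k**2 + 111*k) + k))) = -1/(2*(k + (k**2 + 112*k))) = -1/(2*(k**2 + 113*k)))
((105*6 + 29) + V(5))/(29850 + 37075) = ((105*6 + 29) - 1/2/(5*(113 + 5)))/(29850 + 37075) = ((630 + 29) - 1/2*1/5/118)/66925 = (659 - 1/2*1/5*1/118)*(1/66925) = (659 - 1/1180)*(1/66925) = (777619/1180)*(1/66925) = 777619/78971500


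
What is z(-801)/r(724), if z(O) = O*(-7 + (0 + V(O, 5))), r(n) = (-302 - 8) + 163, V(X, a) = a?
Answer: -534/49 ≈ -10.898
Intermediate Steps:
r(n) = -147 (r(n) = -310 + 163 = -147)
z(O) = -2*O (z(O) = O*(-7 + (0 + 5)) = O*(-7 + 5) = O*(-2) = -2*O)
z(-801)/r(724) = -2*(-801)/(-147) = 1602*(-1/147) = -534/49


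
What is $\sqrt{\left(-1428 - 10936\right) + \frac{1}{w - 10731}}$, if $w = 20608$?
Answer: $\frac{3 i \sqrt{134019067231}}{9877} \approx 111.19 i$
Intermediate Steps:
$\sqrt{\left(-1428 - 10936\right) + \frac{1}{w - 10731}} = \sqrt{\left(-1428 - 10936\right) + \frac{1}{20608 - 10731}} = \sqrt{-12364 + \frac{1}{9877}} = \sqrt{- \frac{122119227}{9877}} = \frac{3 i \sqrt{134019067231}}{9877}$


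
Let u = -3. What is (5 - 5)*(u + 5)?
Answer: 0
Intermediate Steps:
(5 - 5)*(u + 5) = (5 - 5)*(-3 + 5) = 0*2 = 0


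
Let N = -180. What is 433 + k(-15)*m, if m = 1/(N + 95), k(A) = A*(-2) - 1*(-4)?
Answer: 2163/5 ≈ 432.60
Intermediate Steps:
k(A) = 4 - 2*A (k(A) = -2*A + 4 = 4 - 2*A)
m = -1/85 (m = 1/(-180 + 95) = 1/(-85) = -1/85 ≈ -0.011765)
433 + k(-15)*m = 433 + (4 - 2*(-15))*(-1/85) = 433 + (4 + 30)*(-1/85) = 433 + 34*(-1/85) = 433 - 2/5 = 2163/5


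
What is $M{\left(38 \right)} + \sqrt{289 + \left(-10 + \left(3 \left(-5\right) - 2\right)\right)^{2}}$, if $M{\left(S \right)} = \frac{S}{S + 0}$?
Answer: $1 + \sqrt{1018} \approx 32.906$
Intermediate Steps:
$M{\left(S \right)} = 1$ ($M{\left(S \right)} = \frac{S}{S} = 1$)
$M{\left(38 \right)} + \sqrt{289 + \left(-10 + \left(3 \left(-5\right) - 2\right)\right)^{2}} = 1 + \sqrt{289 + \left(-10 + \left(3 \left(-5\right) - 2\right)\right)^{2}} = 1 + \sqrt{289 + \left(-10 - 17\right)^{2}} = 1 + \sqrt{289 + \left(-27\right)^{2}} = 1 + \sqrt{289 + 729} = 1 + \sqrt{1018}$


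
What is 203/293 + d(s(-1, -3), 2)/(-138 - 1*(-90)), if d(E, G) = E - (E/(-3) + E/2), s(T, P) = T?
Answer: 59929/84384 ≈ 0.71019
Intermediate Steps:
d(E, G) = 5*E/6 (d(E, G) = E - (E*(-⅓) + E*(½)) = E - (-E/3 + E/2) = E - E/6 = 5*E/6)
203/293 + d(s(-1, -3), 2)/(-138 - 1*(-90)) = 203/293 + ((⅚)*(-1))/(-138 - 1*(-90)) = 203*(1/293) - 5/(6*(-138 + 90)) = 203/293 - ⅚/(-48) = 203/293 - ⅚*(-1/48) = 203/293 + 5/288 = 59929/84384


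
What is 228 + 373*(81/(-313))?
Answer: 41151/313 ≈ 131.47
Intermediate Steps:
228 + 373*(81/(-313)) = 228 + 373*(81*(-1/313)) = 228 + 373*(-81/313) = 228 - 30213/313 = 41151/313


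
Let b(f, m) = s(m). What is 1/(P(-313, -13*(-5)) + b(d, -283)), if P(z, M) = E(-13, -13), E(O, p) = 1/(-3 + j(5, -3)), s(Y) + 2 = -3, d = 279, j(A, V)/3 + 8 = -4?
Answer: -39/196 ≈ -0.19898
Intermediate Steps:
j(A, V) = -36 (j(A, V) = -24 + 3*(-4) = -24 - 12 = -36)
s(Y) = -5 (s(Y) = -2 - 3 = -5)
b(f, m) = -5
E(O, p) = -1/39 (E(O, p) = 1/(-3 - 36) = 1/(-39) = -1/39)
P(z, M) = -1/39
1/(P(-313, -13*(-5)) + b(d, -283)) = 1/(-1/39 - 5) = 1/(-196/39) = -39/196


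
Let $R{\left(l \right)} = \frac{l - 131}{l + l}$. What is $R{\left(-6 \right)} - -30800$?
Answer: $\frac{369737}{12} \approx 30811.0$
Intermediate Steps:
$R{\left(l \right)} = \frac{-131 + l}{2 l}$
$R{\left(-6 \right)} - -30800 = \frac{-131 - 6}{2 \left(-6\right)} - -30800 = \frac{1}{2} \left(- \frac{1}{6}\right) \left(-137\right) + 30800 = \frac{137}{12} + 30800 = \frac{369737}{12}$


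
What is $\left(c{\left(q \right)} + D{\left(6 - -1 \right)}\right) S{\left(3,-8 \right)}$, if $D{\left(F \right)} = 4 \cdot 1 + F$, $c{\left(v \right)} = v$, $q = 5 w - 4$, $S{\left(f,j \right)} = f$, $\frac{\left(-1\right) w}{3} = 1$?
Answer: $-24$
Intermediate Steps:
$w = -3$ ($w = \left(-3\right) 1 = -3$)
$q = -19$ ($q = 5 \left(-3\right) - 4 = -15 - 4 = -19$)
$D{\left(F \right)} = 4 + F$
$\left(c{\left(q \right)} + D{\left(6 - -1 \right)}\right) S{\left(3,-8 \right)} = \left(-19 + \left(4 + \left(6 - -1\right)\right)\right) 3 = \left(-19 + \left(4 + \left(6 + 1\right)\right)\right) 3 = \left(-19 + \left(4 + 7\right)\right) 3 = \left(-19 + 11\right) 3 = \left(-8\right) 3 = -24$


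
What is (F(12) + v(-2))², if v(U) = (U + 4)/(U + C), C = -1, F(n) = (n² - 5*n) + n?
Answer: 81796/9 ≈ 9088.4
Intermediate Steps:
F(n) = n² - 4*n
v(U) = (4 + U)/(-1 + U) (v(U) = (U + 4)/(U - 1) = (4 + U)/(-1 + U))
(F(12) + v(-2))² = (12*(-4 + 12) + (4 - 2)/(-1 - 2))² = (12*8 + 2/(-3))² = (96 - ⅓*2)² = (96 - ⅔)² = (286/3)² = 81796/9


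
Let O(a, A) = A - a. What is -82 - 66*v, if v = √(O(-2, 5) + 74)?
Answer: -676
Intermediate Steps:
v = 9 (v = √((5 - 1*(-2)) + 74) = √((5 + 2) + 74) = √(7 + 74) = √81 = 9)
-82 - 66*v = -82 - 66*9 = -82 - 594 = -676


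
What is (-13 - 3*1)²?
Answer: 256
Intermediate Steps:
(-13 - 3*1)² = (-13 - 3)² = (-16)² = 256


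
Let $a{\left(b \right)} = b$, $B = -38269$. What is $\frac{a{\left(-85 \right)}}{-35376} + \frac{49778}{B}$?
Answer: $- \frac{159790333}{123073104} \approx -1.2983$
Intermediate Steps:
$\frac{a{\left(-85 \right)}}{-35376} + \frac{49778}{B} = - \frac{85}{-35376} + \frac{49778}{-38269} = \left(-85\right) \left(- \frac{1}{35376}\right) + 49778 \left(- \frac{1}{38269}\right) = \frac{85}{35376} - \frac{49778}{38269} = - \frac{159790333}{123073104}$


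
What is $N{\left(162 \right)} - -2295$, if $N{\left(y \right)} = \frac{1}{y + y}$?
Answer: $\frac{743581}{324} \approx 2295.0$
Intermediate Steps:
$N{\left(y \right)} = \frac{1}{2 y}$
$N{\left(162 \right)} - -2295 = \frac{1}{2 \cdot 162} - -2295 = \frac{1}{2} \cdot \frac{1}{162} + 2295 = \frac{1}{324} + 2295 = \frac{743581}{324}$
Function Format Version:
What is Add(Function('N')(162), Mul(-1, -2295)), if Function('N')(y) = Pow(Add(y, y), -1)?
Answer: Rational(743581, 324) ≈ 2295.0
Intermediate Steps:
Function('N')(y) = Mul(Rational(1, 2), Pow(y, -1)) (Function('N')(y) = Pow(Mul(2, y), -1) = Mul(Rational(1, 2), Pow(y, -1)))
Add(Function('N')(162), Mul(-1, -2295)) = Add(Mul(Rational(1, 2), Pow(162, -1)), Mul(-1, -2295)) = Add(Mul(Rational(1, 2), Rational(1, 162)), 2295) = Add(Rational(1, 324), 2295) = Rational(743581, 324)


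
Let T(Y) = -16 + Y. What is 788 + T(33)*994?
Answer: 17686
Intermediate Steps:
788 + T(33)*994 = 788 + (-16 + 33)*994 = 788 + 17*994 = 788 + 16898 = 17686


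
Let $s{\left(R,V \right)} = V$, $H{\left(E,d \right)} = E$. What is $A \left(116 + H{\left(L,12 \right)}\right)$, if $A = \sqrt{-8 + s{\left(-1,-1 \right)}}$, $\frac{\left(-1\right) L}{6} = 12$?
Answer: $132 i \approx 132.0 i$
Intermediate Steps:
$L = -72$ ($L = \left(-6\right) 12 = -72$)
$A = 3 i$ ($A = \sqrt{-8 - 1} = \sqrt{-9} = 3 i \approx 3.0 i$)
$A \left(116 + H{\left(L,12 \right)}\right) = 3 i \left(116 - 72\right) = 3 i 44 = 132 i$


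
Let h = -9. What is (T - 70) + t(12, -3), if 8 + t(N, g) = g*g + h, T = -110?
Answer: -188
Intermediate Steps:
t(N, g) = -17 + g² (t(N, g) = -8 + (g*g - 9) = -8 + (g² - 9) = -8 + (-9 + g²) = -17 + g²)
(T - 70) + t(12, -3) = (-110 - 70) + (-17 + (-3)²) = -180 + (-17 + 9) = -180 - 8 = -188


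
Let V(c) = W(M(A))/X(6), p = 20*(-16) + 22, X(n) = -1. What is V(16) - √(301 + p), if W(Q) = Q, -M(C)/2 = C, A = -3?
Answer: -6 - √3 ≈ -7.7320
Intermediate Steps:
M(C) = -2*C
p = -298 (p = -320 + 22 = -298)
V(c) = -6 (V(c) = -2*(-3)/(-1) = 6*(-1) = -6)
V(16) - √(301 + p) = -6 - √(301 - 298) = -6 - √3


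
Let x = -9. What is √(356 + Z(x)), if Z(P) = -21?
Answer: √335 ≈ 18.303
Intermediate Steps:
√(356 + Z(x)) = √(356 - 21) = √335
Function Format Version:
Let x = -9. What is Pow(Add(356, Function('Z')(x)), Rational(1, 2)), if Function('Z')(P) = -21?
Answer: Pow(335, Rational(1, 2)) ≈ 18.303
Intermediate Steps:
Pow(Add(356, Function('Z')(x)), Rational(1, 2)) = Pow(Add(356, -21), Rational(1, 2)) = Pow(335, Rational(1, 2))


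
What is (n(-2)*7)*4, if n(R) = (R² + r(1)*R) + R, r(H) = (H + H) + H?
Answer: -112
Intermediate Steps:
r(H) = 3*H (r(H) = 2*H + H = 3*H)
n(R) = R² + 4*R (n(R) = (R² + (3*1)*R) + R = (R² + 3*R) + R = R² + 4*R)
(n(-2)*7)*4 = (-2*(4 - 2)*7)*4 = (-2*2*7)*4 = -4*7*4 = -28*4 = -112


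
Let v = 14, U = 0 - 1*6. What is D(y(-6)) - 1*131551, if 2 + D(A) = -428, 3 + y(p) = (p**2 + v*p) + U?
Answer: -131981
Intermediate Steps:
U = -6 (U = 0 - 6 = -6)
y(p) = -9 + p**2 + 14*p (y(p) = -3 + ((p**2 + 14*p) - 6) = -3 + (-6 + p**2 + 14*p) = -9 + p**2 + 14*p)
D(A) = -430 (D(A) = -2 - 428 = -430)
D(y(-6)) - 1*131551 = -430 - 1*131551 = -430 - 131551 = -131981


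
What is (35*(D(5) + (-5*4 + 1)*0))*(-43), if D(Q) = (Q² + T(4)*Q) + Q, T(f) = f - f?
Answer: -45150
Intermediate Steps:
T(f) = 0
D(Q) = Q + Q² (D(Q) = (Q² + 0*Q) + Q = (Q² + 0) + Q = Q² + Q = Q + Q²)
(35*(D(5) + (-5*4 + 1)*0))*(-43) = (35*(5*(1 + 5) + (-5*4 + 1)*0))*(-43) = (35*(5*6 + (-20 + 1)*0))*(-43) = (35*(30 - 19*0))*(-43) = (35*(30 + 0))*(-43) = (35*30)*(-43) = 1050*(-43) = -45150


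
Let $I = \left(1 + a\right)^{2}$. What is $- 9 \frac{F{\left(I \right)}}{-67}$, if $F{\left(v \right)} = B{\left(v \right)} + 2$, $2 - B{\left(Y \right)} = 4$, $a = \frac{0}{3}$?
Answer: $0$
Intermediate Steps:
$a = 0$ ($a = 0 \cdot \frac{1}{3} = 0$)
$B{\left(Y \right)} = -2$ ($B{\left(Y \right)} = 2 - 4 = -2$)
$I = 1$ ($I = \left(1 + 0\right)^{2} = 1^{2} = 1$)
$F{\left(v \right)} = 0$ ($F{\left(v \right)} = -2 + 2 = 0$)
$- 9 \frac{F{\left(I \right)}}{-67} = - 9 \frac{0}{-67} = - 9 \cdot 0 \left(- \frac{1}{67}\right) = \left(-9\right) 0 = 0$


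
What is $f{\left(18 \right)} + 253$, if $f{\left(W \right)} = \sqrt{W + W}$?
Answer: $259$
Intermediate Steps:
$f{\left(W \right)} = \sqrt{2} \sqrt{W}$ ($f{\left(W \right)} = \sqrt{2 W} = \sqrt{2} \sqrt{W}$)
$f{\left(18 \right)} + 253 = \sqrt{2} \sqrt{18} + 253 = \sqrt{2} \cdot 3 \sqrt{2} + 253 = 6 + 253 = 259$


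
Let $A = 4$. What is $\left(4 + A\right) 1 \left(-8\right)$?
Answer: $-64$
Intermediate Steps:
$\left(4 + A\right) 1 \left(-8\right) = \left(4 + 4\right) 1 \left(-8\right) = 8 \cdot 1 \left(-8\right) = 8 \left(-8\right) = -64$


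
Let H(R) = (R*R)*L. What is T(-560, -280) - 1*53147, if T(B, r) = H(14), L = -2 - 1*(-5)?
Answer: -52559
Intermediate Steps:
L = 3 (L = -2 + 5 = 3)
H(R) = 3*R² (H(R) = (R*R)*3 = R²*3 = 3*R²)
T(B, r) = 588 (T(B, r) = 3*14² = 3*196 = 588)
T(-560, -280) - 1*53147 = 588 - 1*53147 = 588 - 53147 = -52559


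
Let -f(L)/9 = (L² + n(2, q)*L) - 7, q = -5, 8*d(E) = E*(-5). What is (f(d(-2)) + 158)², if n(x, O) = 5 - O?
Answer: 2283121/256 ≈ 8918.4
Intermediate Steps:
d(E) = -5*E/8 (d(E) = (E*(-5))/8 = (-5*E)/8 = -5*E/8)
f(L) = 63 - 90*L - 9*L² (f(L) = -9*((L² + (5 - 1*(-5))*L) - 7) = -9*((L² + (5 + 5)*L) - 7) = -9*((L² + 10*L) - 7) = -9*(-7 + L² + 10*L) = 63 - 90*L - 9*L²)
(f(d(-2)) + 158)² = ((63 - (-225)*(-2)/4 - 9*(-5/8*(-2))²) + 158)² = ((63 - 90*5/4 - 9*(5/4)²) + 158)² = ((63 - 225/2 - 9*25/16) + 158)² = ((63 - 225/2 - 225/16) + 158)² = (-1017/16 + 158)² = (1511/16)² = 2283121/256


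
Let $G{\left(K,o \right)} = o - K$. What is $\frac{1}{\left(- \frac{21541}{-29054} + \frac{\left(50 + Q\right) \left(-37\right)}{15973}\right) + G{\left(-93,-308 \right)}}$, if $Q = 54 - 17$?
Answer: $- \frac{464079542}{99526551963} \approx -0.0046629$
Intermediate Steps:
$Q = 37$ ($Q = 54 - 17 = 37$)
$\frac{1}{\left(- \frac{21541}{-29054} + \frac{\left(50 + Q\right) \left(-37\right)}{15973}\right) + G{\left(-93,-308 \right)}} = \frac{1}{\left(- \frac{21541}{-29054} + \frac{\left(50 + 37\right) \left(-37\right)}{15973}\right) - 215} = \frac{1}{\left(\left(-21541\right) \left(- \frac{1}{29054}\right) + 87 \left(-37\right) \frac{1}{15973}\right) + \left(-308 + 93\right)} = \frac{1}{\left(\frac{21541}{29054} - \frac{3219}{15973}\right) - 215} = \frac{1}{\frac{250549567}{464079542} - 215} = \frac{1}{- \frac{99526551963}{464079542}} = - \frac{464079542}{99526551963}$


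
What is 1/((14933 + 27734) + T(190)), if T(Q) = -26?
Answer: 1/42641 ≈ 2.3452e-5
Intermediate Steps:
1/((14933 + 27734) + T(190)) = 1/((14933 + 27734) - 26) = 1/(42667 - 26) = 1/42641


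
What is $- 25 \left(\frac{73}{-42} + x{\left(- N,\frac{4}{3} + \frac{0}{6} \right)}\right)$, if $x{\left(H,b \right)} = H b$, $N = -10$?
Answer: $- \frac{12175}{42} \approx -289.88$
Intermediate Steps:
$- 25 \left(\frac{73}{-42} + x{\left(- N,\frac{4}{3} + \frac{0}{6} \right)}\right) = - 25 \left(\frac{73}{-42} + \left(-1\right) \left(-10\right) \left(\frac{4}{3} + \frac{0}{6}\right)\right) = - 25 \left(73 \left(- \frac{1}{42}\right) + 10 \left(4 \cdot \frac{1}{3} + 0 \cdot \frac{1}{6}\right)\right) = - 25 \left(- \frac{73}{42} + 10 \left(\frac{4}{3} + 0\right)\right) = - 25 \left(- \frac{73}{42} + 10 \cdot \frac{4}{3}\right) = - 25 \left(- \frac{73}{42} + \frac{40}{3}\right) = \left(-25\right) \frac{487}{42} = - \frac{12175}{42}$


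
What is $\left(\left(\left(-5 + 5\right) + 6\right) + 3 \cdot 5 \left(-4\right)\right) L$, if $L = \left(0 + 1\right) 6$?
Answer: $-324$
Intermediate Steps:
$L = 6$ ($L = 1 \cdot 6 = 6$)
$\left(\left(\left(-5 + 5\right) + 6\right) + 3 \cdot 5 \left(-4\right)\right) L = \left(\left(\left(-5 + 5\right) + 6\right) + 3 \cdot 5 \left(-4\right)\right) 6 = \left(\left(0 + 6\right) + 15 \left(-4\right)\right) 6 = \left(6 - 60\right) 6 = \left(-54\right) 6 = -324$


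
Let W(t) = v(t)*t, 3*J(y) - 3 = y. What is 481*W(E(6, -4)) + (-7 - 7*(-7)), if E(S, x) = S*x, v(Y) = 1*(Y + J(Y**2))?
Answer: -1950894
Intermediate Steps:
J(y) = 1 + y/3
v(Y) = 1 + Y + Y**2/3 (v(Y) = 1*(Y + (1 + Y**2/3)) = 1*(1 + Y + Y**2/3) = 1 + Y + Y**2/3)
W(t) = t*(1 + t + t**2/3) (W(t) = (1 + t + t**2/3)*t = t*(1 + t + t**2/3))
481*W(E(6, -4)) + (-7 - 7*(-7)) = 481*((6*(-4))*(1 + 6*(-4) + (6*(-4))**2/3)) + (-7 - 7*(-7)) = 481*(-24*(1 - 24 + (1/3)*(-24)**2)) + (-7 + 49) = 481*(-24*(1 - 24 + (1/3)*576)) + 42 = 481*(-24*(1 - 24 + 192)) + 42 = 481*(-24*169) + 42 = 481*(-4056) + 42 = -1950936 + 42 = -1950894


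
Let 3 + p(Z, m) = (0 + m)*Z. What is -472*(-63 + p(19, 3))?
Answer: 4248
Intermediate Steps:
p(Z, m) = -3 + Z*m (p(Z, m) = -3 + (0 + m)*Z = -3 + m*Z = -3 + Z*m)
-472*(-63 + p(19, 3)) = -472*(-63 + (-3 + 19*3)) = -472*(-63 + (-3 + 57)) = -472*(-63 + 54) = -472*(-9) = 4248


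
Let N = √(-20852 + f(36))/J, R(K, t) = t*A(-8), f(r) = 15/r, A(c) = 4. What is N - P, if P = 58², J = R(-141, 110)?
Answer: -3364 + I*√750657/2640 ≈ -3364.0 + 0.32818*I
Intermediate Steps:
R(K, t) = 4*t (R(K, t) = t*4 = 4*t)
J = 440 (J = 4*110 = 440)
N = I*√750657/2640 (N = √(-20852 + 15/36)/440 = √(-20852 + 15*(1/36))*(1/440) = √(-20852 + 5/12)*(1/440) = √(-250219/12)*(1/440) = (I*√750657/6)*(1/440) = I*√750657/2640 ≈ 0.32818*I)
P = 3364
N - P = I*√750657/2640 - 1*3364 = I*√750657/2640 - 3364 = -3364 + I*√750657/2640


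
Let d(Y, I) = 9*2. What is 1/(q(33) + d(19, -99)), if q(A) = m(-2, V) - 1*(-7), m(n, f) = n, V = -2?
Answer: 1/23 ≈ 0.043478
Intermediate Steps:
q(A) = 5 (q(A) = -2 - 1*(-7) = -2 + 7 = 5)
d(Y, I) = 18
1/(q(33) + d(19, -99)) = 1/(5 + 18) = 1/23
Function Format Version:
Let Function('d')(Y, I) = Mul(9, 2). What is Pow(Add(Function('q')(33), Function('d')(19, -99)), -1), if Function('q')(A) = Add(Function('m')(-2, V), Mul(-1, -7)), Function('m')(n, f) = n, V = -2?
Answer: Rational(1, 23) ≈ 0.043478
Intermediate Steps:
Function('q')(A) = 5 (Function('q')(A) = Add(-2, Mul(-1, -7)) = Add(-2, 7) = 5)
Function('d')(Y, I) = 18
Pow(Add(Function('q')(33), Function('d')(19, -99)), -1) = Pow(Add(5, 18), -1) = Pow(23, -1) = Rational(1, 23)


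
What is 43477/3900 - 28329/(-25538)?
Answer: 610399363/49799100 ≈ 12.257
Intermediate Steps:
43477/3900 - 28329/(-25538) = 43477*(1/3900) - 28329*(-1/25538) = 43477/3900 + 28329/25538 = 610399363/49799100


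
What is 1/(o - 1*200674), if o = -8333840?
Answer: -1/8534514 ≈ -1.1717e-7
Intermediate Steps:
1/(o - 1*200674) = 1/(-8333840 - 1*200674) = 1/(-8333840 - 200674) = 1/(-8534514) = -1/8534514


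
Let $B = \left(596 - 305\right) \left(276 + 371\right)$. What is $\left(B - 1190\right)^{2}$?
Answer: $35001545569$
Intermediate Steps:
$B = 188277$ ($B = 291 \cdot 647 = 188277$)
$\left(B - 1190\right)^{2} = \left(188277 - 1190\right)^{2} = 187087^{2} = 35001545569$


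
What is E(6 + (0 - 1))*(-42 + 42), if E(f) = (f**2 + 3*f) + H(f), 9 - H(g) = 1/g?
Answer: 0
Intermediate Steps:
H(g) = 9 - 1/g
E(f) = 9 + f**2 - 1/f + 3*f (E(f) = (f**2 + 3*f) + (9 - 1/f) = 9 + f**2 - 1/f + 3*f)
E(6 + (0 - 1))*(-42 + 42) = (9 + (6 + (0 - 1))**2 - 1/(6 + (0 - 1)) + 3*(6 + (0 - 1)))*(-42 + 42) = (9 + (6 - 1)**2 - 1/(6 - 1) + 3*(6 - 1))*0 = (9 + 5**2 - 1/5 + 3*5)*0 = (9 + 25 - 1*1/5 + 15)*0 = (9 + 25 - 1/5 + 15)*0 = (244/5)*0 = 0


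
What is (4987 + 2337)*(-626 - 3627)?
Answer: -31148972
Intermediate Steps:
(4987 + 2337)*(-626 - 3627) = 7324*(-4253) = -31148972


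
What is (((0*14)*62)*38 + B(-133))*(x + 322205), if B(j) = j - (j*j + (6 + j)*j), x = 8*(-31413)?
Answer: -2461186413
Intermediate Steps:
x = -251304
B(j) = j - j² - j*(6 + j) (B(j) = j - (j² + j*(6 + j)) = j + (-j² - j*(6 + j)) = j - j² - j*(6 + j))
(((0*14)*62)*38 + B(-133))*(x + 322205) = (((0*14)*62)*38 - 1*(-133)*(5 + 2*(-133)))*(-251304 + 322205) = ((0*62)*38 - 1*(-133)*(5 - 266))*70901 = (0*38 - 1*(-133)*(-261))*70901 = (0 - 34713)*70901 = -34713*70901 = -2461186413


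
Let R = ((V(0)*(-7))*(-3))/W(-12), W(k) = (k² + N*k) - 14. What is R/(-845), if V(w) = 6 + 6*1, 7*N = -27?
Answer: -882/521365 ≈ -0.0016917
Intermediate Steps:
N = -27/7 (N = (⅐)*(-27) = -27/7 ≈ -3.8571)
W(k) = -14 + k² - 27*k/7 (W(k) = (k² - 27*k/7) - 14 = -14 + k² - 27*k/7)
V(w) = 12 (V(w) = 6 + 6 = 12)
R = 882/617 (R = ((12*(-7))*(-3))/(-14 + (-12)² - 27/7*(-12)) = (-84*(-3))/(-14 + 144 + 324/7) = 252/(1234/7) = 252*(7/1234) = 882/617 ≈ 1.4295)
R/(-845) = (882/617)/(-845) = (882/617)*(-1/845) = -882/521365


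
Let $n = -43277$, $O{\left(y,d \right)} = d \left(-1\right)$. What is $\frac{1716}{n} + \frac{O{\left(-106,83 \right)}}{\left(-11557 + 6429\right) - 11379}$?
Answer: $- \frac{1902617}{54951803} \approx -0.034623$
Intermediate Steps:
$O{\left(y,d \right)} = - d$
$\frac{1716}{n} + \frac{O{\left(-106,83 \right)}}{\left(-11557 + 6429\right) - 11379} = \frac{1716}{-43277} + \frac{\left(-1\right) 83}{\left(-11557 + 6429\right) - 11379} = 1716 \left(- \frac{1}{43277}\right) - \frac{83}{-5128 - 11379} = - \frac{132}{3329} - \frac{83}{-16507} = - \frac{132}{3329} - - \frac{83}{16507} = - \frac{132}{3329} + \frac{83}{16507} = - \frac{1902617}{54951803}$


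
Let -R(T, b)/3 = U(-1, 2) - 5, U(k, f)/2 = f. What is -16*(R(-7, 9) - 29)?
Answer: 416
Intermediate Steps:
U(k, f) = 2*f
R(T, b) = 3 (R(T, b) = -3*(2*2 - 5) = -3*(4 - 5) = -3*(-1) = 3)
-16*(R(-7, 9) - 29) = -16*(3 - 29) = -16*(-26) = 416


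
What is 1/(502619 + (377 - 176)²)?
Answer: 1/543020 ≈ 1.8416e-6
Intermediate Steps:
1/(502619 + (377 - 176)²) = 1/(502619 + 201²) = 1/(502619 + 40401) = 1/543020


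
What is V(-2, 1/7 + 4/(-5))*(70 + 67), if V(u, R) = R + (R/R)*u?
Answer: -12741/35 ≈ -364.03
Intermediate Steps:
V(u, R) = R + u (V(u, R) = R + 1*u = R + u)
V(-2, 1/7 + 4/(-5))*(70 + 67) = ((1/7 + 4/(-5)) - 2)*(70 + 67) = ((1*(⅐) + 4*(-⅕)) - 2)*137 = ((⅐ - ⅘) - 2)*137 = (-23/35 - 2)*137 = -93/35*137 = -12741/35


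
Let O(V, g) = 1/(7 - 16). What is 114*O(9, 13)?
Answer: -38/3 ≈ -12.667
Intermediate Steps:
O(V, g) = -⅑ (O(V, g) = 1/(-9) = -⅑)
114*O(9, 13) = 114*(-⅑) = -38/3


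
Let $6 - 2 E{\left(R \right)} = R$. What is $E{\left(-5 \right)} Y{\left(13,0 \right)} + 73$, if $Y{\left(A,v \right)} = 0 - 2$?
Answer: $62$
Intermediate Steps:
$Y{\left(A,v \right)} = -2$
$E{\left(R \right)} = 3 - \frac{R}{2}$
$E{\left(-5 \right)} Y{\left(13,0 \right)} + 73 = \left(3 - - \frac{5}{2}\right) \left(-2\right) + 73 = \left(3 + \frac{5}{2}\right) \left(-2\right) + 73 = \frac{11}{2} \left(-2\right) + 73 = -11 + 73 = 62$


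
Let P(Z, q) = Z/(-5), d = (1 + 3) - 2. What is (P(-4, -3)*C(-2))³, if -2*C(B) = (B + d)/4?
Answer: 0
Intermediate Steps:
d = 2 (d = 4 - 2 = 2)
P(Z, q) = -Z/5 (P(Z, q) = Z*(-⅕) = -Z/5)
C(B) = -¼ - B/8 (C(B) = -(B + 2)/(2*4) = -(2 + B)/8 = -(½ + B/4)/2 = -¼ - B/8)
(P(-4, -3)*C(-2))³ = ((-⅕*(-4))*(-¼ - ⅛*(-2)))³ = (4*(-¼ + ¼)/5)³ = ((⅘)*0)³ = 0³ = 0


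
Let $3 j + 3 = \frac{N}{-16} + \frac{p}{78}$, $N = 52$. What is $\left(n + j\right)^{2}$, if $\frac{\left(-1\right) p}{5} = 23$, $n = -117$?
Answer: $\frac{3131633521}{219024} \approx 14298.0$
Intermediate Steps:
$p = -115$ ($p = \left(-5\right) 23 = -115$)
$j = - \frac{1205}{468}$ ($j = -1 + \frac{\frac{52}{-16} - \frac{115}{78}}{3} = -1 + \frac{52 \left(- \frac{1}{16}\right) - \frac{115}{78}}{3} = -1 + \frac{- \frac{13}{4} - \frac{115}{78}}{3} = -1 + \frac{1}{3} \left(- \frac{737}{156}\right) = -1 - \frac{737}{468} = - \frac{1205}{468} \approx -2.5748$)
$\left(n + j\right)^{2} = \left(-117 - \frac{1205}{468}\right)^{2} = \left(- \frac{55961}{468}\right)^{2} = \frac{3131633521}{219024}$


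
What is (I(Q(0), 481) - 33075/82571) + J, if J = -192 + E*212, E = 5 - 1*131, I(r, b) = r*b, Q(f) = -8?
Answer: -2539256467/82571 ≈ -30752.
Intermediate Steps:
I(r, b) = b*r
E = -126 (E = 5 - 131 = -126)
J = -26904 (J = -192 - 126*212 = -192 - 26712 = -26904)
(I(Q(0), 481) - 33075/82571) + J = (481*(-8) - 33075/82571) - 26904 = (-3848 - 33075*1/82571) - 26904 = (-3848 - 33075/82571) - 26904 = -317766283/82571 - 26904 = -2539256467/82571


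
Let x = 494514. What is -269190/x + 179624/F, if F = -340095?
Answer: -10020930877/9343429935 ≈ -1.0725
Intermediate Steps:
-269190/x + 179624/F = -269190/494514 + 179624/(-340095) = -269190*1/494514 + 179624*(-1/340095) = -14955/27473 - 179624/340095 = -10020930877/9343429935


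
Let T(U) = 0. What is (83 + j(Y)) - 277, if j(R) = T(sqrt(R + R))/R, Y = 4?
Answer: -194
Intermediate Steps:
j(R) = 0 (j(R) = 0/R = 0)
(83 + j(Y)) - 277 = (83 + 0) - 277 = 83 - 277 = -194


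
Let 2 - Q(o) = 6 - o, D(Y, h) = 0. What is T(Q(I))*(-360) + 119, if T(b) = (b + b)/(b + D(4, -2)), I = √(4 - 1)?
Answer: -601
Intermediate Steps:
I = √3 ≈ 1.7320
Q(o) = -4 + o (Q(o) = 2 - (6 - o) = 2 + (-6 + o) = -4 + o)
T(b) = 2 (T(b) = (b + b)/(b + 0) = (2*b)/b = 2)
T(Q(I))*(-360) + 119 = 2*(-360) + 119 = -720 + 119 = -601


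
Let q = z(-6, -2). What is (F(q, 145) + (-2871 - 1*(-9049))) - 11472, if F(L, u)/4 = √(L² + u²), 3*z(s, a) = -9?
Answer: -5294 + 4*√21034 ≈ -4713.9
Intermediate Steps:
z(s, a) = -3 (z(s, a) = (⅓)*(-9) = -3)
q = -3
F(L, u) = 4*√(L² + u²)
(F(q, 145) + (-2871 - 1*(-9049))) - 11472 = (4*√((-3)² + 145²) + (-2871 - 1*(-9049))) - 11472 = (4*√(9 + 21025) + (-2871 + 9049)) - 11472 = (4*√21034 + 6178) - 11472 = (6178 + 4*√21034) - 11472 = -5294 + 4*√21034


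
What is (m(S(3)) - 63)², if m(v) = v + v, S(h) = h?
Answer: 3249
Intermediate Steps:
m(v) = 2*v
(m(S(3)) - 63)² = (2*3 - 63)² = (6 - 63)² = (-57)² = 3249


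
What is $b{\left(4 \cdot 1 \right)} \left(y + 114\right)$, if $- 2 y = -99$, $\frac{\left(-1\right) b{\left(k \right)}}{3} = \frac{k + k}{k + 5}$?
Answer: $-436$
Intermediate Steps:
$b{\left(k \right)} = - \frac{6 k}{5 + k}$ ($b{\left(k \right)} = - 3 \frac{k + k}{k + 5} = - 3 \frac{2 k}{5 + k} = - \frac{6 k}{5 + k}$)
$y = \frac{99}{2}$ ($y = \left(- \frac{1}{2}\right) \left(-99\right) = \frac{99}{2} \approx 49.5$)
$b{\left(4 \cdot 1 \right)} \left(y + 114\right) = - \frac{6 \cdot 4 \cdot 1}{5 + 4 \cdot 1} \left(\frac{99}{2} + 114\right) = \left(-6\right) 4 \frac{1}{5 + 4} \cdot \frac{327}{2} = \left(-6\right) 4 \cdot \frac{1}{9} \cdot \frac{327}{2} = \left(- \frac{8}{3}\right) \frac{327}{2} = -436$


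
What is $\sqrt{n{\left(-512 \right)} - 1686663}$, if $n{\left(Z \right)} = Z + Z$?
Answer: $i \sqrt{1687687} \approx 1299.1 i$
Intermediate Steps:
$n{\left(Z \right)} = 2 Z$
$\sqrt{n{\left(-512 \right)} - 1686663} = \sqrt{2 \left(-512\right) - 1686663} = \sqrt{-1024 - 1686663} = \sqrt{-1687687} = i \sqrt{1687687}$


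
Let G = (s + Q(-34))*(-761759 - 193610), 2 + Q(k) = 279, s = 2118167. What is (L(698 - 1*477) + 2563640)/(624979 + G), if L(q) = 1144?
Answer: -2564784/2023895100857 ≈ -1.2673e-6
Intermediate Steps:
Q(k) = 277 (Q(k) = -2 + 279 = 277)
G = -2023895725836 (G = (2118167 + 277)*(-761759 - 193610) = 2118444*(-955369) = -2023895725836)
(L(698 - 1*477) + 2563640)/(624979 + G) = (1144 + 2563640)/(624979 - 2023895725836) = 2564784/(-2023895100857) = 2564784*(-1/2023895100857) = -2564784/2023895100857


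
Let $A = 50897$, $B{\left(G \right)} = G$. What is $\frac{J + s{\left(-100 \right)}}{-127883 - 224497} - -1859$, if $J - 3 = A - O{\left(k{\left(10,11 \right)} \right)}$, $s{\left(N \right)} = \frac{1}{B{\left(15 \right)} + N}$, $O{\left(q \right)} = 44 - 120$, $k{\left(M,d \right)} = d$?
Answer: $\frac{55676992741}{29952300} \approx 1858.9$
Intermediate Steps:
$O{\left(q \right)} = -76$
$s{\left(N \right)} = \frac{1}{15 + N}$
$J = 50976$ ($J = 3 + \left(50897 - -76\right) = 3 + \left(50897 + 76\right) = 3 + 50973 = 50976$)
$\frac{J + s{\left(-100 \right)}}{-127883 - 224497} - -1859 = \frac{50976 + \frac{1}{15 - 100}}{-127883 - 224497} - -1859 = \frac{50976 + \frac{1}{-85}}{-352380} + 1859 = \left(50976 - \frac{1}{85}\right) \left(- \frac{1}{352380}\right) + 1859 = \frac{4332959}{85} \left(- \frac{1}{352380}\right) + 1859 = - \frac{4332959}{29952300} + 1859 = \frac{55676992741}{29952300}$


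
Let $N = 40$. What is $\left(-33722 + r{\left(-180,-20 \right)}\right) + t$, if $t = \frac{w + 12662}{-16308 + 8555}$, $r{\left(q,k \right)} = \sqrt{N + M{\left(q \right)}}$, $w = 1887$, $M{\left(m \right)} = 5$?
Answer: $- \frac{261461215}{7753} + 3 \sqrt{5} \approx -33717.0$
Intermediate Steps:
$r{\left(q,k \right)} = 3 \sqrt{5}$ ($r{\left(q,k \right)} = \sqrt{40 + 5} = \sqrt{45} = 3 \sqrt{5}$)
$t = - \frac{14549}{7753}$ ($t = \frac{1887 + 12662}{-16308 + 8555} = \frac{14549}{-7753} = 14549 \left(- \frac{1}{7753}\right) = - \frac{14549}{7753} \approx -1.8766$)
$\left(-33722 + r{\left(-180,-20 \right)}\right) + t = \left(-33722 + 3 \sqrt{5}\right) - \frac{14549}{7753} = - \frac{261461215}{7753} + 3 \sqrt{5}$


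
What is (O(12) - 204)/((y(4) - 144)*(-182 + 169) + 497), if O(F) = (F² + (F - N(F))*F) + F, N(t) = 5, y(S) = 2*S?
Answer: 12/755 ≈ 0.015894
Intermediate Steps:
O(F) = F + F² + F*(-5 + F) (O(F) = (F² + (F - 1*5)*F) + F = (F² + (F - 5)*F) + F = (F² + (-5 + F)*F) + F = (F² + F*(-5 + F)) + F = F + F² + F*(-5 + F))
(O(12) - 204)/((y(4) - 144)*(-182 + 169) + 497) = (2*12*(-2 + 12) - 204)/((2*4 - 144)*(-182 + 169) + 497) = (2*12*10 - 204)/((8 - 144)*(-13) + 497) = (240 - 204)/(-136*(-13) + 497) = 36/(1768 + 497) = 36/2265 = 36*(1/2265) = 12/755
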